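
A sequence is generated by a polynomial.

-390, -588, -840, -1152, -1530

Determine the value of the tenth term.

First differences: -198, -252, -312, -378
Second differences: -54, -60, -66
Third differences: -6, -6
Constant third difference = -6, so extend:
-66 − 6 = -72;  -378 − 72 = -450;  -1530 − 450 = -1980
-72 − 6 = -78;  -450 − 78 = -528;  -1980 − 528 = -2508
-78 − 6 = -84;  -528 − 84 = -612;  -2508 − 612 = -3120
-84 − 6 = -90;  -612 − 90 = -702;  -3120 − 702 = -3822
-90 − 6 = -96;  -702 − 96 = -798;  -3822 − 798 = -4620

-4620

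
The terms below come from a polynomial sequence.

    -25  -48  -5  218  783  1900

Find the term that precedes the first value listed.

Δ: -23, 43, 223, 565, 1117
Δ²: 66, 180, 342, 552
Δ³: 114, 162, 210
Δ⁴: 48, 48
The fourth differences are constant at 48.
Work back: 114 − 48 = 66;  66 − 66 = 0;  -23 + 0 = -23;  -25 + 23 = -2

-2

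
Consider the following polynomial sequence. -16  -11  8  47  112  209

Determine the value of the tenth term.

1037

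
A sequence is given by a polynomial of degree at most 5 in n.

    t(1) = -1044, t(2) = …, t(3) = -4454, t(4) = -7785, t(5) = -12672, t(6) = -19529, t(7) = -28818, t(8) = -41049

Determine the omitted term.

-2313

Using the last 6 terms:
Δ: -3331  -4887  -6857  -9289  -12231
Δ²: -1556  -1970  -2432  -2942
Δ³: -414  -462  -510
Δ⁴: -48  -48
Constant fourth difference = -48.
Extend backward: -414 + 48 = -366;  -1556 + 366 = -1190;  -3331 + 1190 = -2141;  -4454 + 2141 = -2313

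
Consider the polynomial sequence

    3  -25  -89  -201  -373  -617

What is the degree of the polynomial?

3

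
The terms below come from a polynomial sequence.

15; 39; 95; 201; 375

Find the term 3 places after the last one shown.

Δ: 24 , 56 , 106 , 174
Δ²: 32 , 50 , 68
Δ³: 18 , 18
Third differences constant at 18.
68 + 18 = 86;  174 + 86 = 260;  375 + 260 = 635
86 + 18 = 104;  260 + 104 = 364;  635 + 364 = 999
104 + 18 = 122;  364 + 122 = 486;  999 + 486 = 1485

1485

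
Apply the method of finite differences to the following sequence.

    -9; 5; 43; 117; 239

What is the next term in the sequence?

421

Δ: 14, 38, 74, 122
Δ²: 24, 36, 48
Δ³: 12, 12
Third differences constant at 12.
48 + 12 = 60;  122 + 60 = 182;  239 + 182 = 421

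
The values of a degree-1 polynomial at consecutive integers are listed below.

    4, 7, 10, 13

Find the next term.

D1: 3, 3, 3
Constant first difference = 3, so extend:
13 + 3 = 16

16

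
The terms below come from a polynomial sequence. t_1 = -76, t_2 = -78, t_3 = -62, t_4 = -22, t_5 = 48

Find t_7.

302

-2 , 16 , 40 , 70
18 , 24 , 30
6 , 6
The third differences are constant (6).
30 + 6 = 36;  70 + 36 = 106;  48 + 106 = 154
36 + 6 = 42;  106 + 42 = 148;  154 + 148 = 302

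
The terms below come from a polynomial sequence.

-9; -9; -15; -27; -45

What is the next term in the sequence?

-69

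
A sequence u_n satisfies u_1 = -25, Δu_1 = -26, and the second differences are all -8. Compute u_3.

Build the table forward from the leading diagonal:
Δ²: -8  -8  -8
Δ: -26  -34  -42
u: -25  -51  -85

-85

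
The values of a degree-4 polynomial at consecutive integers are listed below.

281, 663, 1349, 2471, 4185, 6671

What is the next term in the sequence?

10133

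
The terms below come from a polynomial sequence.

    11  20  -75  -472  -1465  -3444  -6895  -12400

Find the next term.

-20637

D1: 9  -95  -397  -993  -1979  -3451  -5505
D2: -104  -302  -596  -986  -1472  -2054
D3: -198  -294  -390  -486  -582
D4: -96  -96  -96  -96
Fourth differences constant at -96.
-582 − 96 = -678;  -2054 − 678 = -2732;  -5505 − 2732 = -8237;  -12400 − 8237 = -20637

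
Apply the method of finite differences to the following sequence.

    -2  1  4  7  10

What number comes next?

Δ: 3  3  3  3
First differences constant at 3.
10 + 3 = 13

13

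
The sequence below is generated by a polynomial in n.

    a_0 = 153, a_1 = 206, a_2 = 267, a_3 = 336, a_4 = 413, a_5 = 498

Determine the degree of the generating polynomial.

D1: 53, 61, 69, 77, 85
D2: 8, 8, 8, 8
The second differences are constant, so the polynomial has degree 2.

2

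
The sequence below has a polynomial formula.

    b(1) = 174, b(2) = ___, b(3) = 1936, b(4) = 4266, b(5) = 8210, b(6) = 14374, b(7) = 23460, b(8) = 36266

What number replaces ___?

Using the last 6 terms:
2330, 3944, 6164, 9086, 12806
1614, 2220, 2922, 3720
606, 702, 798
96, 96
Constant fourth difference = 96.
Extend backward: 606 − 96 = 510;  1614 − 510 = 1104;  2330 − 1104 = 1226;  1936 − 1226 = 710

710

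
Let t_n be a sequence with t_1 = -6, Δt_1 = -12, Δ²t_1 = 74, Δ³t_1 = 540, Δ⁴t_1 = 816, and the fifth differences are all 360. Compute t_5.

Build the table forward from the leading diagonal:
Δ⁵: 360, 360, 360, 360, 360
Δ⁴: 816, 1176, 1536, 1896, 2256
Δ³: 540, 1356, 2532, 4068, 5964
Δ²: 74, 614, 1970, 4502, 8570
Δ: -12, 62, 676, 2646, 7148
t: -6, -18, 44, 720, 3366

3366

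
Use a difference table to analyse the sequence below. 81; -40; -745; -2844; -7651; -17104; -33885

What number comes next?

-61540

Δ: -121 , -705 , -2099 , -4807 , -9453 , -16781
Δ²: -584 , -1394 , -2708 , -4646 , -7328
Δ³: -810 , -1314 , -1938 , -2682
Δ⁴: -504 , -624 , -744
Δ⁵: -120 , -120
Constant fifth difference = -120, so extend:
-744 − 120 = -864;  -2682 − 864 = -3546;  -7328 − 3546 = -10874;  -16781 − 10874 = -27655;  -33885 − 27655 = -61540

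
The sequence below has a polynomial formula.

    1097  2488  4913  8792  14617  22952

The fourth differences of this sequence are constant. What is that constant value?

72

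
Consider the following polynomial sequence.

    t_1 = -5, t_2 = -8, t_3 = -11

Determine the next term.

First differences: -3 , -3
The first differences are constant (-3).
-11 − 3 = -14

-14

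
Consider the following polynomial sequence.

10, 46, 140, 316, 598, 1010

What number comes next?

Δ: 36, 94, 176, 282, 412
Δ²: 58, 82, 106, 130
Δ³: 24, 24, 24
Constant third difference = 24, so extend:
130 + 24 = 154;  412 + 154 = 566;  1010 + 566 = 1576

1576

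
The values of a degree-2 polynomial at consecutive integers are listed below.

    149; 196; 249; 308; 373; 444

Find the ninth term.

693

First differences: 47, 53, 59, 65, 71
Second differences: 6, 6, 6, 6
Constant second difference = 6, so extend:
71 + 6 = 77;  444 + 77 = 521
77 + 6 = 83;  521 + 83 = 604
83 + 6 = 89;  604 + 89 = 693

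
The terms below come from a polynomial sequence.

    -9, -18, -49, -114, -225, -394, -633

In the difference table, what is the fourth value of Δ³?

D1: -9, -31, -65, -111, -169, -239
D2: -22, -34, -46, -58, -70
D3: -12, -12, -12, -12

-12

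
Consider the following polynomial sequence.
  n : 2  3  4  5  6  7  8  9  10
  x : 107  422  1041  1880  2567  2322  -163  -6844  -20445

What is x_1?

12

First differences: 315  619  839  687  -245  -2485  -6681  -13601
Second differences: 304  220  -152  -932  -2240  -4196  -6920
Third differences: -84  -372  -780  -1308  -1956  -2724
Fourth differences: -288  -408  -528  -648  -768
Fifth differences: -120  -120  -120  -120
The fifth differences are constant at -120.
Work back: -288 + 120 = -168;  -84 + 168 = 84;  304 − 84 = 220;  315 − 220 = 95;  107 − 95 = 12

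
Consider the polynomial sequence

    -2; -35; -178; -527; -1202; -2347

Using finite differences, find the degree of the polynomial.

-33, -143, -349, -675, -1145
-110, -206, -326, -470
-96, -120, -144
-24, -24
The fourth differences are constant, so the polynomial has degree 4.

4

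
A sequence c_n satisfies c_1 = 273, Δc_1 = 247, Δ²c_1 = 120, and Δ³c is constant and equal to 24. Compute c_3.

887

Build the table forward from the leading diagonal:
D3: 24, 24, 24
D2: 120, 144, 168
D1: 247, 367, 511
c: 273, 520, 887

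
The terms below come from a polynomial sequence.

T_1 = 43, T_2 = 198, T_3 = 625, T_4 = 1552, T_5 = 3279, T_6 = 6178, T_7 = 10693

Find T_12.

78088

D1: 155, 427, 927, 1727, 2899, 4515
D2: 272, 500, 800, 1172, 1616
D3: 228, 300, 372, 444
D4: 72, 72, 72
Constant fourth difference = 72, so extend:
444 + 72 = 516;  1616 + 516 = 2132;  4515 + 2132 = 6647;  10693 + 6647 = 17340
516 + 72 = 588;  2132 + 588 = 2720;  6647 + 2720 = 9367;  17340 + 9367 = 26707
588 + 72 = 660;  2720 + 660 = 3380;  9367 + 3380 = 12747;  26707 + 12747 = 39454
660 + 72 = 732;  3380 + 732 = 4112;  12747 + 4112 = 16859;  39454 + 16859 = 56313
732 + 72 = 804;  4112 + 804 = 4916;  16859 + 4916 = 21775;  56313 + 21775 = 78088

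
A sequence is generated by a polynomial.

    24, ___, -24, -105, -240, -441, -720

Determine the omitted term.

15

Using the last 5 terms:
Δ: -81, -135, -201, -279
Δ²: -54, -66, -78
Δ³: -12, -12
Constant third difference = -12.
Extend backward: -54 + 12 = -42;  -81 + 42 = -39;  -24 + 39 = 15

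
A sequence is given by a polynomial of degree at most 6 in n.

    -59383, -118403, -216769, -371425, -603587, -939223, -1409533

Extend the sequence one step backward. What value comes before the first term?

-26557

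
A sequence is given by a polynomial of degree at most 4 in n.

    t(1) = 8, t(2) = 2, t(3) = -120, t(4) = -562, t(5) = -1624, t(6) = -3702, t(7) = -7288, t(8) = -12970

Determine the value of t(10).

Δ: -6, -122, -442, -1062, -2078, -3586, -5682
Δ²: -116, -320, -620, -1016, -1508, -2096
Δ³: -204, -300, -396, -492, -588
Δ⁴: -96, -96, -96, -96
Fourth differences constant at -96.
-588 − 96 = -684;  -2096 − 684 = -2780;  -5682 − 2780 = -8462;  -12970 − 8462 = -21432
-684 − 96 = -780;  -2780 − 780 = -3560;  -8462 − 3560 = -12022;  -21432 − 12022 = -33454

-33454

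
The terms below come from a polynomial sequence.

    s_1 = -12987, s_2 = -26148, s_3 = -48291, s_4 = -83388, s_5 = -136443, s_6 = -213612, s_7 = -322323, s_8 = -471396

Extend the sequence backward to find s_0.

-13161, -22143, -35097, -53055, -77169, -108711, -149073
-8982, -12954, -17958, -24114, -31542, -40362
-3972, -5004, -6156, -7428, -8820
-1032, -1152, -1272, -1392
-120, -120, -120
The fifth differences are constant at -120.
Work back: -1032 + 120 = -912;  -3972 + 912 = -3060;  -8982 + 3060 = -5922;  -13161 + 5922 = -7239;  -12987 + 7239 = -5748

-5748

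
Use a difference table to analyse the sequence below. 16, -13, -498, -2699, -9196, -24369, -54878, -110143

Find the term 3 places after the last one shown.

D1: -29 , -485 , -2201 , -6497 , -15173 , -30509 , -55265
D2: -456 , -1716 , -4296 , -8676 , -15336 , -24756
D3: -1260 , -2580 , -4380 , -6660 , -9420
D4: -1320 , -1800 , -2280 , -2760
D5: -480 , -480 , -480
Constant fifth difference = -480, so extend:
-2760 − 480 = -3240;  -9420 − 3240 = -12660;  -24756 − 12660 = -37416;  -55265 − 37416 = -92681;  -110143 − 92681 = -202824
-3240 − 480 = -3720;  -12660 − 3720 = -16380;  -37416 − 16380 = -53796;  -92681 − 53796 = -146477;  -202824 − 146477 = -349301
-3720 − 480 = -4200;  -16380 − 4200 = -20580;  -53796 − 20580 = -74376;  -146477 − 74376 = -220853;  -349301 − 220853 = -570154

-570154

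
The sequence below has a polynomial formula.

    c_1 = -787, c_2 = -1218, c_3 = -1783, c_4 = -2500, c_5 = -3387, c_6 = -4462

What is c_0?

Δ: -431, -565, -717, -887, -1075
Δ²: -134, -152, -170, -188
Δ³: -18, -18, -18
The third differences are constant at -18.
Work back: -134 + 18 = -116;  -431 + 116 = -315;  -787 + 315 = -472

-472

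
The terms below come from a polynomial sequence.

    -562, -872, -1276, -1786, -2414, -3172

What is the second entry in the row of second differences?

Δ: -310, -404, -510, -628, -758
Δ²: -94, -106, -118, -130
Δ³: -12, -12, -12

-106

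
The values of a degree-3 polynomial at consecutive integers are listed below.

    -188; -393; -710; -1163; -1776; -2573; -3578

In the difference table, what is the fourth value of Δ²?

Δ: -205, -317, -453, -613, -797, -1005
Δ²: -112, -136, -160, -184, -208
Δ³: -24, -24, -24, -24

-184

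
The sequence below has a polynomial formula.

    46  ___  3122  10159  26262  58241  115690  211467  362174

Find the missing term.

645

Using the last 7 terms:
7037  16103  31979  57449  95777  150707
9066  15876  25470  38328  54930
6810  9594  12858  16602
2784  3264  3744
480  480
Constant fifth difference = 480.
Extend backward: 2784 − 480 = 2304;  6810 − 2304 = 4506;  9066 − 4506 = 4560;  7037 − 4560 = 2477;  3122 − 2477 = 645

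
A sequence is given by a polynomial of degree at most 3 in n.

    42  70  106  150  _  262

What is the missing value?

202

Using the first 4 terms:
28, 36, 44
8, 8
Constant second difference = 8.
Extend forward: 44 + 8 = 52;  150 + 52 = 202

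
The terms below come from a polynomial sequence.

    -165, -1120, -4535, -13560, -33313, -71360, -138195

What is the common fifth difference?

First differences: -955, -3415, -9025, -19753, -38047, -66835
Second differences: -2460, -5610, -10728, -18294, -28788
Third differences: -3150, -5118, -7566, -10494
Fourth differences: -1968, -2448, -2928
Fifth differences: -480, -480

-480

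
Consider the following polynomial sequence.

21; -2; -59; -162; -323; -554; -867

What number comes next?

-1274

Δ: -23 , -57 , -103 , -161 , -231 , -313
Δ²: -34 , -46 , -58 , -70 , -82
Δ³: -12 , -12 , -12 , -12
Third differences constant at -12.
-82 − 12 = -94;  -313 − 94 = -407;  -867 − 407 = -1274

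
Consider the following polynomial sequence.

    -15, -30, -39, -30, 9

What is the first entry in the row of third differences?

Δ: -15, -9, 9, 39
Δ²: 6, 18, 30
Δ³: 12, 12

12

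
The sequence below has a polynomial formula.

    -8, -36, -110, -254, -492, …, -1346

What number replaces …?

-848

Using the first 5 terms:
Δ: -28, -74, -144, -238
Δ²: -46, -70, -94
Δ³: -24, -24
Constant third difference = -24.
Extend forward: -94 − 24 = -118;  -238 − 118 = -356;  -492 − 356 = -848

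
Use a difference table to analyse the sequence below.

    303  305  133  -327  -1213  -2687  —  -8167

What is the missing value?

Using the first 6 terms:
D1: 2  -172  -460  -886  -1474
D2: -174  -288  -426  -588
D3: -114  -138  -162
D4: -24  -24
Constant fourth difference = -24.
Extend forward: -162 − 24 = -186;  -588 − 186 = -774;  -1474 − 774 = -2248;  -2687 − 2248 = -4935

-4935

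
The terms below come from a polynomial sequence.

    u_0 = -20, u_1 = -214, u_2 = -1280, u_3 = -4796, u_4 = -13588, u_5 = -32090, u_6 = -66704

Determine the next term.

First differences: -194  -1066  -3516  -8792  -18502  -34614
Second differences: -872  -2450  -5276  -9710  -16112
Third differences: -1578  -2826  -4434  -6402
Fourth differences: -1248  -1608  -1968
Fifth differences: -360  -360
The fifth differences are constant (-360).
-1968 − 360 = -2328;  -6402 − 2328 = -8730;  -16112 − 8730 = -24842;  -34614 − 24842 = -59456;  -66704 − 59456 = -126160

-126160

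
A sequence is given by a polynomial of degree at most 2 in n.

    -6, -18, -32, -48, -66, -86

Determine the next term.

First differences: -12 , -14 , -16 , -18 , -20
Second differences: -2 , -2 , -2 , -2
Second differences constant at -2.
-20 − 2 = -22;  -86 − 22 = -108

-108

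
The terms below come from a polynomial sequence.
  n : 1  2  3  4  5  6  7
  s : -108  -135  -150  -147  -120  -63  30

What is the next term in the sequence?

165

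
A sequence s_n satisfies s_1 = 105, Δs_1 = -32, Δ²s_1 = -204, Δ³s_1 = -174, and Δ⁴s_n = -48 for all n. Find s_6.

-4075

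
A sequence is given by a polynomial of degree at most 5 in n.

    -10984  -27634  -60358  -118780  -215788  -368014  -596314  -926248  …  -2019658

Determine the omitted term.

Using the first 8 terms:
Δ: -16650  -32724  -58422  -97008  -152226  -228300  -329934
Δ²: -16074  -25698  -38586  -55218  -76074  -101634
Δ³: -9624  -12888  -16632  -20856  -25560
Δ⁴: -3264  -3744  -4224  -4704
Δ⁵: -480  -480  -480
Constant fifth difference = -480.
Extend forward: -4704 − 480 = -5184;  -25560 − 5184 = -30744;  -101634 − 30744 = -132378;  -329934 − 132378 = -462312;  -926248 − 462312 = -1388560

-1388560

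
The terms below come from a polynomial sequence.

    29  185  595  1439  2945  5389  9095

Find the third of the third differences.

Δ: 156, 410, 844, 1506, 2444, 3706
Δ²: 254, 434, 662, 938, 1262
Δ³: 180, 228, 276, 324
Δ⁴: 48, 48, 48

276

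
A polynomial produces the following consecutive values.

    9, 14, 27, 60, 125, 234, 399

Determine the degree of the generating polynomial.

3

5, 13, 33, 65, 109, 165
8, 20, 32, 44, 56
12, 12, 12, 12
The third differences are constant, so the polynomial has degree 3.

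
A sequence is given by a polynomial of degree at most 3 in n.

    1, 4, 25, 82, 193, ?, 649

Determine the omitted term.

376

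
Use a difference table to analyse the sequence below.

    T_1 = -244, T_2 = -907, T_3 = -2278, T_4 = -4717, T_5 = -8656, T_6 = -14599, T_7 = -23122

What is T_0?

-663, -1371, -2439, -3939, -5943, -8523
-708, -1068, -1500, -2004, -2580
-360, -432, -504, -576
-72, -72, -72
The fourth differences are constant at -72.
Work back: -360 + 72 = -288;  -708 + 288 = -420;  -663 + 420 = -243;  -244 + 243 = -1

-1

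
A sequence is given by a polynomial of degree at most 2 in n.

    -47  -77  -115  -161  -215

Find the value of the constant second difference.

-8

Δ: -30, -38, -46, -54
Δ²: -8, -8, -8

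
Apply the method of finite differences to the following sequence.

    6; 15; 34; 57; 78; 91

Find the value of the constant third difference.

D1: 9, 19, 23, 21, 13
D2: 10, 4, -2, -8
D3: -6, -6, -6

-6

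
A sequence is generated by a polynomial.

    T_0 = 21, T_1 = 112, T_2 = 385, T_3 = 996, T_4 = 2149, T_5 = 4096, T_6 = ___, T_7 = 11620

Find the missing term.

7137

Using the first 6 terms:
D1: 91, 273, 611, 1153, 1947
D2: 182, 338, 542, 794
D3: 156, 204, 252
D4: 48, 48
Constant fourth difference = 48.
Extend forward: 252 + 48 = 300;  794 + 300 = 1094;  1947 + 1094 = 3041;  4096 + 3041 = 7137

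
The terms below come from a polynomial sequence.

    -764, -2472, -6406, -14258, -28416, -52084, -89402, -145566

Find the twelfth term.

-706282

D1: -1708, -3934, -7852, -14158, -23668, -37318, -56164
D2: -2226, -3918, -6306, -9510, -13650, -18846
D3: -1692, -2388, -3204, -4140, -5196
D4: -696, -816, -936, -1056
D5: -120, -120, -120
Fifth differences constant at -120.
-1056 − 120 = -1176;  -5196 − 1176 = -6372;  -18846 − 6372 = -25218;  -56164 − 25218 = -81382;  -145566 − 81382 = -226948
-1176 − 120 = -1296;  -6372 − 1296 = -7668;  -25218 − 7668 = -32886;  -81382 − 32886 = -114268;  -226948 − 114268 = -341216
-1296 − 120 = -1416;  -7668 − 1416 = -9084;  -32886 − 9084 = -41970;  -114268 − 41970 = -156238;  -341216 − 156238 = -497454
-1416 − 120 = -1536;  -9084 − 1536 = -10620;  -41970 − 10620 = -52590;  -156238 − 52590 = -208828;  -497454 − 208828 = -706282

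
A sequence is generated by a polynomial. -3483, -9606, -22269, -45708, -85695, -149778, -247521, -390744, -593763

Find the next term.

-873630

-6123, -12663, -23439, -39987, -64083, -97743, -143223, -203019
-6540, -10776, -16548, -24096, -33660, -45480, -59796
-4236, -5772, -7548, -9564, -11820, -14316
-1536, -1776, -2016, -2256, -2496
-240, -240, -240, -240
The fifth differences are constant (-240).
-2496 − 240 = -2736;  -14316 − 2736 = -17052;  -59796 − 17052 = -76848;  -203019 − 76848 = -279867;  -593763 − 279867 = -873630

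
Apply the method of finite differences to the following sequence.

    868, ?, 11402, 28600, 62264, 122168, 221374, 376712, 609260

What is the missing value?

Using the last 7 terms:
Δ: 17198  33664  59904  99206  155338  232548
Δ²: 16466  26240  39302  56132  77210
Δ³: 9774  13062  16830  21078
Δ⁴: 3288  3768  4248
Δ⁵: 480  480
Constant fifth difference = 480.
Extend backward: 3288 − 480 = 2808;  9774 − 2808 = 6966;  16466 − 6966 = 9500;  17198 − 9500 = 7698;  11402 − 7698 = 3704

3704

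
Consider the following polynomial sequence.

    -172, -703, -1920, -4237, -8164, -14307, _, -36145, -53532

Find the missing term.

-23368

Using the first 6 terms:
D1: -531  -1217  -2317  -3927  -6143
D2: -686  -1100  -1610  -2216
D3: -414  -510  -606
D4: -96  -96
Constant fourth difference = -96.
Extend forward: -606 − 96 = -702;  -2216 − 702 = -2918;  -6143 − 2918 = -9061;  -14307 − 9061 = -23368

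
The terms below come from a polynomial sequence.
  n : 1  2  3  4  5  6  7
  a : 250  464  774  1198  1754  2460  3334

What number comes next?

4394

D1: 214, 310, 424, 556, 706, 874
D2: 96, 114, 132, 150, 168
D3: 18, 18, 18, 18
Constant third difference = 18, so extend:
168 + 18 = 186;  874 + 186 = 1060;  3334 + 1060 = 4394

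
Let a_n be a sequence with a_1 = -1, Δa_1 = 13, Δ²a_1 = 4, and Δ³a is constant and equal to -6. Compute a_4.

Build the table forward from the leading diagonal:
Δ³: -6, -6, -6, -6
Δ²: 4, -2, -8, -14
Δ: 13, 17, 15, 7
a: -1, 12, 29, 44

44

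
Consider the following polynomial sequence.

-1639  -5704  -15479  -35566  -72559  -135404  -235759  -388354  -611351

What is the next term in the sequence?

First differences: -4065, -9775, -20087, -36993, -62845, -100355, -152595, -222997
Second differences: -5710, -10312, -16906, -25852, -37510, -52240, -70402
Third differences: -4602, -6594, -8946, -11658, -14730, -18162
Fourth differences: -1992, -2352, -2712, -3072, -3432
Fifth differences: -360, -360, -360, -360
Constant fifth difference = -360, so extend:
-3432 − 360 = -3792;  -18162 − 3792 = -21954;  -70402 − 21954 = -92356;  -222997 − 92356 = -315353;  -611351 − 315353 = -926704

-926704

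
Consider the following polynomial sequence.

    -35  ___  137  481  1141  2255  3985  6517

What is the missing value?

-5

Using the last 6 terms:
First differences: 344  660  1114  1730  2532
Second differences: 316  454  616  802
Third differences: 138  162  186
Fourth differences: 24  24
Constant fourth difference = 24.
Extend backward: 138 − 24 = 114;  316 − 114 = 202;  344 − 202 = 142;  137 − 142 = -5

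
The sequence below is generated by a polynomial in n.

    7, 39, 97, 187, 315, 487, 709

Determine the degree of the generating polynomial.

Δ: 32, 58, 90, 128, 172, 222
Δ²: 26, 32, 38, 44, 50
Δ³: 6, 6, 6, 6
The third differences are constant, so the polynomial has degree 3.

3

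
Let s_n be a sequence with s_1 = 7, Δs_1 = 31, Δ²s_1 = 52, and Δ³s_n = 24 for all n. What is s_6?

Build the table forward from the leading diagonal:
D3: 24, 24, 24, 24, 24, 24
D2: 52, 76, 100, 124, 148, 172
D1: 31, 83, 159, 259, 383, 531
s: 7, 38, 121, 280, 539, 922

922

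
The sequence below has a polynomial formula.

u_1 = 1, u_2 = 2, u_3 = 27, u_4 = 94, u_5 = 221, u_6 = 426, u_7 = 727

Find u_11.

First differences: 1 , 25 , 67 , 127 , 205 , 301
Second differences: 24 , 42 , 60 , 78 , 96
Third differences: 18 , 18 , 18 , 18
The third differences are constant (18).
96 + 18 = 114;  301 + 114 = 415;  727 + 415 = 1142
114 + 18 = 132;  415 + 132 = 547;  1142 + 547 = 1689
132 + 18 = 150;  547 + 150 = 697;  1689 + 697 = 2386
150 + 18 = 168;  697 + 168 = 865;  2386 + 865 = 3251

3251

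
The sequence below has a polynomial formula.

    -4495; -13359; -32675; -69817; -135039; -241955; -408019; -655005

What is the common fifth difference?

Δ: -8864, -19316, -37142, -65222, -106916, -166064, -246986
Δ²: -10452, -17826, -28080, -41694, -59148, -80922
Δ³: -7374, -10254, -13614, -17454, -21774
Δ⁴: -2880, -3360, -3840, -4320
Δ⁵: -480, -480, -480

-480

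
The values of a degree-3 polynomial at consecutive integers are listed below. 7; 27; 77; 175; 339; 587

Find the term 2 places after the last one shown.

1407

Δ: 20 , 50 , 98 , 164 , 248
Δ²: 30 , 48 , 66 , 84
Δ³: 18 , 18 , 18
Constant third difference = 18, so extend:
84 + 18 = 102;  248 + 102 = 350;  587 + 350 = 937
102 + 18 = 120;  350 + 120 = 470;  937 + 470 = 1407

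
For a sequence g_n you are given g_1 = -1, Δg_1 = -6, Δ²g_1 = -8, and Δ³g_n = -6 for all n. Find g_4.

Build the table forward from the leading diagonal:
D3: -6  -6  -6  -6
D2: -8  -14  -20  -26
D1: -6  -14  -28  -48
g: -1  -7  -21  -49

-49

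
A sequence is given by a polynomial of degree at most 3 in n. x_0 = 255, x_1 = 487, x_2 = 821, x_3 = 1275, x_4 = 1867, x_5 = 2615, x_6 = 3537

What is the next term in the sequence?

4651

D1: 232, 334, 454, 592, 748, 922
D2: 102, 120, 138, 156, 174
D3: 18, 18, 18, 18
Constant third difference = 18, so extend:
174 + 18 = 192;  922 + 192 = 1114;  3537 + 1114 = 4651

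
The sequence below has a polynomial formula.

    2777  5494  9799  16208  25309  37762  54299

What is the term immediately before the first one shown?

1204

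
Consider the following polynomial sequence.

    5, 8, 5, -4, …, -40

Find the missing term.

-19

Using the first 4 terms:
Δ: 3, -3, -9
Δ²: -6, -6
Constant second difference = -6.
Extend forward: -9 − 6 = -15;  -4 − 15 = -19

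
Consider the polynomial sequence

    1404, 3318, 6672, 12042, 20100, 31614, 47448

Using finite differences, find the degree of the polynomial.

4

Δ: 1914, 3354, 5370, 8058, 11514, 15834
Δ²: 1440, 2016, 2688, 3456, 4320
Δ³: 576, 672, 768, 864
Δ⁴: 96, 96, 96
The fourth differences are constant, so the polynomial has degree 4.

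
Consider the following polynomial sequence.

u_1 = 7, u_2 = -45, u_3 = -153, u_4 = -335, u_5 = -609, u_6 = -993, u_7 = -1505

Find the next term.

-2163

Δ: -52, -108, -182, -274, -384, -512
Δ²: -56, -74, -92, -110, -128
Δ³: -18, -18, -18, -18
Third differences constant at -18.
-128 − 18 = -146;  -512 − 146 = -658;  -1505 − 658 = -2163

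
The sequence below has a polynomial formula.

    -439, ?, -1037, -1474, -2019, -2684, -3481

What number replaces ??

Using the last 5 terms:
First differences: -437, -545, -665, -797
Second differences: -108, -120, -132
Third differences: -12, -12
Constant third difference = -12.
Extend backward: -108 + 12 = -96;  -437 + 96 = -341;  -1037 + 341 = -696

-696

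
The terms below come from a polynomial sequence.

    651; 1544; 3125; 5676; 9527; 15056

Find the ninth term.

Δ: 893, 1581, 2551, 3851, 5529
Δ²: 688, 970, 1300, 1678
Δ³: 282, 330, 378
Δ⁴: 48, 48
Fourth differences constant at 48.
378 + 48 = 426;  1678 + 426 = 2104;  5529 + 2104 = 7633;  15056 + 7633 = 22689
426 + 48 = 474;  2104 + 474 = 2578;  7633 + 2578 = 10211;  22689 + 10211 = 32900
474 + 48 = 522;  2578 + 522 = 3100;  10211 + 3100 = 13311;  32900 + 13311 = 46211

46211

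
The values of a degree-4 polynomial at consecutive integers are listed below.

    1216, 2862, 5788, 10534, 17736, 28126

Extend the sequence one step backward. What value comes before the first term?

406

Δ: 1646, 2926, 4746, 7202, 10390
Δ²: 1280, 1820, 2456, 3188
Δ³: 540, 636, 732
Δ⁴: 96, 96
The fourth differences are constant at 96.
Work back: 540 − 96 = 444;  1280 − 444 = 836;  1646 − 836 = 810;  1216 − 810 = 406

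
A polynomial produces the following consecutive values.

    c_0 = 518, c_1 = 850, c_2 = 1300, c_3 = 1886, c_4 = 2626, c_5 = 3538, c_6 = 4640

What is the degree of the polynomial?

3

D1: 332, 450, 586, 740, 912, 1102
D2: 118, 136, 154, 172, 190
D3: 18, 18, 18, 18
The third differences are constant, so the polynomial has degree 3.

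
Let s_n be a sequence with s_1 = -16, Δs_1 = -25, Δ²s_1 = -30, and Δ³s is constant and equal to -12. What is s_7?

-856

Build the table forward from the leading diagonal:
D3: -12  -12  -12  -12  -12  -12  -12
D2: -30  -42  -54  -66  -78  -90  -102
D1: -25  -55  -97  -151  -217  -295  -385
s: -16  -41  -96  -193  -344  -561  -856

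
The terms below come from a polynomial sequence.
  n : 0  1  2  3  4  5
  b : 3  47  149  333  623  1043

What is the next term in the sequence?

44, 102, 184, 290, 420
58, 82, 106, 130
24, 24, 24
Third differences constant at 24.
130 + 24 = 154;  420 + 154 = 574;  1043 + 574 = 1617

1617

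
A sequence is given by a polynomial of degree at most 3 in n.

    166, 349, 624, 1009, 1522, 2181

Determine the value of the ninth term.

5214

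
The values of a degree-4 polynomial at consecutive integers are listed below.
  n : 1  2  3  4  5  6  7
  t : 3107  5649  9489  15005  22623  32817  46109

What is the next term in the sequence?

63069

Δ: 2542, 3840, 5516, 7618, 10194, 13292
Δ²: 1298, 1676, 2102, 2576, 3098
Δ³: 378, 426, 474, 522
Δ⁴: 48, 48, 48
Fourth differences constant at 48.
522 + 48 = 570;  3098 + 570 = 3668;  13292 + 3668 = 16960;  46109 + 16960 = 63069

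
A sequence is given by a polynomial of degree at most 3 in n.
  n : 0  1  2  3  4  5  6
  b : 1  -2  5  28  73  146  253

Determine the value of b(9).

838

-3, 7, 23, 45, 73, 107
10, 16, 22, 28, 34
6, 6, 6, 6
Third differences constant at 6.
34 + 6 = 40;  107 + 40 = 147;  253 + 147 = 400
40 + 6 = 46;  147 + 46 = 193;  400 + 193 = 593
46 + 6 = 52;  193 + 52 = 245;  593 + 245 = 838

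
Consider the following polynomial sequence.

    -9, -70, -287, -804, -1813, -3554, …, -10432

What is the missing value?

-6315

Using the first 6 terms:
D1: -61, -217, -517, -1009, -1741
D2: -156, -300, -492, -732
D3: -144, -192, -240
D4: -48, -48
Constant fourth difference = -48.
Extend forward: -240 − 48 = -288;  -732 − 288 = -1020;  -1741 − 1020 = -2761;  -3554 − 2761 = -6315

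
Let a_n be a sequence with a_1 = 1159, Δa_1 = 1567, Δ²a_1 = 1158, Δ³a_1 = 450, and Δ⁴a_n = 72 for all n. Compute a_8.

Build the table forward from the leading diagonal:
D4: 72, 72, 72, 72, 72, 72, 72, 72
D3: 450, 522, 594, 666, 738, 810, 882, 954
D2: 1158, 1608, 2130, 2724, 3390, 4128, 4938, 5820
D1: 1567, 2725, 4333, 6463, 9187, 12577, 16705, 21643
a: 1159, 2726, 5451, 9784, 16247, 25434, 38011, 54716

54716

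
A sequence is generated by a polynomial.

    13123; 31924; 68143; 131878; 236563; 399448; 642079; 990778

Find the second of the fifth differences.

First differences: 18801, 36219, 63735, 104685, 162885, 242631, 348699
Second differences: 17418, 27516, 40950, 58200, 79746, 106068
Third differences: 10098, 13434, 17250, 21546, 26322
Fourth differences: 3336, 3816, 4296, 4776
Fifth differences: 480, 480, 480

480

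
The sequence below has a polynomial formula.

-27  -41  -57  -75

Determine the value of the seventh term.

-141

D1: -14  -16  -18
D2: -2  -2
The second differences are constant (-2).
-18 − 2 = -20;  -75 − 20 = -95
-20 − 2 = -22;  -95 − 22 = -117
-22 − 2 = -24;  -117 − 24 = -141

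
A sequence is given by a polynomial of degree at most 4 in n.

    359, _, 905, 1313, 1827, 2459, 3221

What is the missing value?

591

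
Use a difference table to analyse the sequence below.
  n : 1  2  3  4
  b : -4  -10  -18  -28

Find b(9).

-108

First differences: -6, -8, -10
Second differences: -2, -2
Second differences constant at -2.
-10 − 2 = -12;  -28 − 12 = -40
-12 − 2 = -14;  -40 − 14 = -54
-14 − 2 = -16;  -54 − 16 = -70
-16 − 2 = -18;  -70 − 18 = -88
-18 − 2 = -20;  -88 − 20 = -108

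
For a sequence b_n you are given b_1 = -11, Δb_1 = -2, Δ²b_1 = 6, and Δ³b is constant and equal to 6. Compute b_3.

-9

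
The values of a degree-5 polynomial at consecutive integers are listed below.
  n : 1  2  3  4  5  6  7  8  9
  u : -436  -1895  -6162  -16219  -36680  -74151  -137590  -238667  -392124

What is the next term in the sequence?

-616135

Δ: -1459 , -4267 , -10057 , -20461 , -37471 , -63439 , -101077 , -153457
Δ²: -2808 , -5790 , -10404 , -17010 , -25968 , -37638 , -52380
Δ³: -2982 , -4614 , -6606 , -8958 , -11670 , -14742
Δ⁴: -1632 , -1992 , -2352 , -2712 , -3072
Δ⁵: -360 , -360 , -360 , -360
Constant fifth difference = -360, so extend:
-3072 − 360 = -3432;  -14742 − 3432 = -18174;  -52380 − 18174 = -70554;  -153457 − 70554 = -224011;  -392124 − 224011 = -616135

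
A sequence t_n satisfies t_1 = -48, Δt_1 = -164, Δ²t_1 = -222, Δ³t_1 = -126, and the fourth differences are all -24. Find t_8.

-11108

Build the table forward from the leading diagonal:
Fourth differences: -24  -24  -24  -24  -24  -24  -24  -24
Third differences: -126  -150  -174  -198  -222  -246  -270  -294
Second differences: -222  -348  -498  -672  -870  -1092  -1338  -1608
First differences: -164  -386  -734  -1232  -1904  -2774  -3866  -5204
t: -48  -212  -598  -1332  -2564  -4468  -7242  -11108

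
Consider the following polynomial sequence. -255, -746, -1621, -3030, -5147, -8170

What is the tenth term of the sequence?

-34122

First differences: -491, -875, -1409, -2117, -3023
Second differences: -384, -534, -708, -906
Third differences: -150, -174, -198
Fourth differences: -24, -24
The fourth differences are constant (-24).
-198 − 24 = -222;  -906 − 222 = -1128;  -3023 − 1128 = -4151;  -8170 − 4151 = -12321
-222 − 24 = -246;  -1128 − 246 = -1374;  -4151 − 1374 = -5525;  -12321 − 5525 = -17846
-246 − 24 = -270;  -1374 − 270 = -1644;  -5525 − 1644 = -7169;  -17846 − 7169 = -25015
-270 − 24 = -294;  -1644 − 294 = -1938;  -7169 − 1938 = -9107;  -25015 − 9107 = -34122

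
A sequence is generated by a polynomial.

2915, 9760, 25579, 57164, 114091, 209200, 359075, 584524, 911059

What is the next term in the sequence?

1369376

First differences: 6845, 15819, 31585, 56927, 95109, 149875, 225449, 326535
Second differences: 8974, 15766, 25342, 38182, 54766, 75574, 101086
Third differences: 6792, 9576, 12840, 16584, 20808, 25512
Fourth differences: 2784, 3264, 3744, 4224, 4704
Fifth differences: 480, 480, 480, 480
Constant fifth difference = 480, so extend:
4704 + 480 = 5184;  25512 + 5184 = 30696;  101086 + 30696 = 131782;  326535 + 131782 = 458317;  911059 + 458317 = 1369376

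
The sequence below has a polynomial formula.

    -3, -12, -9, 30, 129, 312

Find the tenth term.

D1: -9 , 3 , 39 , 99 , 183
D2: 12 , 36 , 60 , 84
D3: 24 , 24 , 24
Third differences constant at 24.
84 + 24 = 108;  183 + 108 = 291;  312 + 291 = 603
108 + 24 = 132;  291 + 132 = 423;  603 + 423 = 1026
132 + 24 = 156;  423 + 156 = 579;  1026 + 579 = 1605
156 + 24 = 180;  579 + 180 = 759;  1605 + 759 = 2364

2364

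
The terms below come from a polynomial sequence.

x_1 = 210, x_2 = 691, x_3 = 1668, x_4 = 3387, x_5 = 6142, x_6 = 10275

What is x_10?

49107

First differences: 481 , 977 , 1719 , 2755 , 4133
Second differences: 496 , 742 , 1036 , 1378
Third differences: 246 , 294 , 342
Fourth differences: 48 , 48
The fourth differences are constant (48).
342 + 48 = 390;  1378 + 390 = 1768;  4133 + 1768 = 5901;  10275 + 5901 = 16176
390 + 48 = 438;  1768 + 438 = 2206;  5901 + 2206 = 8107;  16176 + 8107 = 24283
438 + 48 = 486;  2206 + 486 = 2692;  8107 + 2692 = 10799;  24283 + 10799 = 35082
486 + 48 = 534;  2692 + 534 = 3226;  10799 + 3226 = 14025;  35082 + 14025 = 49107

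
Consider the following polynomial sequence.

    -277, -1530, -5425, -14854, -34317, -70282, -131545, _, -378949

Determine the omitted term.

-229590

Using the first 7 terms:
-1253  -3895  -9429  -19463  -35965  -61263
-2642  -5534  -10034  -16502  -25298
-2892  -4500  -6468  -8796
-1608  -1968  -2328
-360  -360
Constant fifth difference = -360.
Extend forward: -2328 − 360 = -2688;  -8796 − 2688 = -11484;  -25298 − 11484 = -36782;  -61263 − 36782 = -98045;  -131545 − 98045 = -229590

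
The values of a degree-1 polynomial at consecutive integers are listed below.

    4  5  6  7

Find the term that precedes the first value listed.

3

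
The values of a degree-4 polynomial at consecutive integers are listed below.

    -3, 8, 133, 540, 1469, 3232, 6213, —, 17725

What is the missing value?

10868

Using the first 7 terms:
First differences: 11, 125, 407, 929, 1763, 2981
Second differences: 114, 282, 522, 834, 1218
Third differences: 168, 240, 312, 384
Fourth differences: 72, 72, 72
Constant fourth difference = 72.
Extend forward: 384 + 72 = 456;  1218 + 456 = 1674;  2981 + 1674 = 4655;  6213 + 4655 = 10868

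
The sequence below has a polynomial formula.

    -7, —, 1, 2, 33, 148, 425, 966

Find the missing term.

0

Using the last 6 terms:
First differences: 1, 31, 115, 277, 541
Second differences: 30, 84, 162, 264
Third differences: 54, 78, 102
Fourth differences: 24, 24
Constant fourth difference = 24.
Extend backward: 54 − 24 = 30;  30 − 30 = 0;  1 + 0 = 1;  1 − 1 = 0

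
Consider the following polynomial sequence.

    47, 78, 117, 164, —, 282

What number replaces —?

219

Using the first 4 terms:
Δ: 31, 39, 47
Δ²: 8, 8
Constant second difference = 8.
Extend forward: 47 + 8 = 55;  164 + 55 = 219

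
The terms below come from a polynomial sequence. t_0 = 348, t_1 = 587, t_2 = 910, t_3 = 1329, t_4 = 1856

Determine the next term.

2503

Δ: 239  323  419  527
Δ²: 84  96  108
Δ³: 12  12
Third differences constant at 12.
108 + 12 = 120;  527 + 120 = 647;  1856 + 647 = 2503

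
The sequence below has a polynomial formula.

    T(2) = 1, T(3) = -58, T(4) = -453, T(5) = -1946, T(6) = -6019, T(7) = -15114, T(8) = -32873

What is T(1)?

First differences: -59, -395, -1493, -4073, -9095, -17759
Second differences: -336, -1098, -2580, -5022, -8664
Third differences: -762, -1482, -2442, -3642
Fourth differences: -720, -960, -1200
Fifth differences: -240, -240
The fifth differences are constant at -240.
Work back: -720 + 240 = -480;  -762 + 480 = -282;  -336 + 282 = -54;  -59 + 54 = -5;  1 + 5 = 6

6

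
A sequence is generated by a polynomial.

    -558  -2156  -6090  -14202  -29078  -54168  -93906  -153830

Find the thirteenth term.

First differences: -1598, -3934, -8112, -14876, -25090, -39738, -59924
Second differences: -2336, -4178, -6764, -10214, -14648, -20186
Third differences: -1842, -2586, -3450, -4434, -5538
Fourth differences: -744, -864, -984, -1104
Fifth differences: -120, -120, -120
The fifth differences are constant (-120).
-1104 − 120 = -1224;  -5538 − 1224 = -6762;  -20186 − 6762 = -26948;  -59924 − 26948 = -86872;  -153830 − 86872 = -240702
-1224 − 120 = -1344;  -6762 − 1344 = -8106;  -26948 − 8106 = -35054;  -86872 − 35054 = -121926;  -240702 − 121926 = -362628
-1344 − 120 = -1464;  -8106 − 1464 = -9570;  -35054 − 9570 = -44624;  -121926 − 44624 = -166550;  -362628 − 166550 = -529178
-1464 − 120 = -1584;  -9570 − 1584 = -11154;  -44624 − 11154 = -55778;  -166550 − 55778 = -222328;  -529178 − 222328 = -751506
-1584 − 120 = -1704;  -11154 − 1704 = -12858;  -55778 − 12858 = -68636;  -222328 − 68636 = -290964;  -751506 − 290964 = -1042470

-1042470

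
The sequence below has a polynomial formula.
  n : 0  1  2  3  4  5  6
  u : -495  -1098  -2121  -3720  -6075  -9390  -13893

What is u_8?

-27495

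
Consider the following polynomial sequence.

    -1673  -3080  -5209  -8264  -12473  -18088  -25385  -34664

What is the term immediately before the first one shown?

-808

-1407  -2129  -3055  -4209  -5615  -7297  -9279
-722  -926  -1154  -1406  -1682  -1982
-204  -228  -252  -276  -300
-24  -24  -24  -24
The fourth differences are constant at -24.
Work back: -204 + 24 = -180;  -722 + 180 = -542;  -1407 + 542 = -865;  -1673 + 865 = -808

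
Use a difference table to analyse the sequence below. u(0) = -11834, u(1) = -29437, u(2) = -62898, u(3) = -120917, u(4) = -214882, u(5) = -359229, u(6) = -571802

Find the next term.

-874213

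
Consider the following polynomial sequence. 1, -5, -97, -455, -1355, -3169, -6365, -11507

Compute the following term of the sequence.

-6, -92, -358, -900, -1814, -3196, -5142
-86, -266, -542, -914, -1382, -1946
-180, -276, -372, -468, -564
-96, -96, -96, -96
The fourth differences are constant (-96).
-564 − 96 = -660;  -1946 − 660 = -2606;  -5142 − 2606 = -7748;  -11507 − 7748 = -19255

-19255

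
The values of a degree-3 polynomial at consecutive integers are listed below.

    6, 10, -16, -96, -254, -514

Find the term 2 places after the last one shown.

-1436

Δ: 4  -26  -80  -158  -260
Δ²: -30  -54  -78  -102
Δ³: -24  -24  -24
The third differences are constant (-24).
-102 − 24 = -126;  -260 − 126 = -386;  -514 − 386 = -900
-126 − 24 = -150;  -386 − 150 = -536;  -900 − 536 = -1436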